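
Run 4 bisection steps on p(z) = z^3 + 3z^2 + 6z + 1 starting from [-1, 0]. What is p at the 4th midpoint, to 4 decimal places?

-0.0261

midpoint -0.5: p = -1.375 < 0 → [-0.5, 0]
midpoint -0.25: p = -0.328125 < 0 → [-0.25, 0]
midpoint -0.125: p = 0.294922 > 0 → [-0.25, -0.125]
midpoint -0.1875: p = -0.0261 < 0 → [-0.1875, -0.125]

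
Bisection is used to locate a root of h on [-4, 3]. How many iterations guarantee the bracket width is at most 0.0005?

14

Width after n steps is 7/2^n. Need 2^n ≥ 7/0.0005 = 14000.
2^13 = 8192 < 14000 ≤ 2^14 = 16384, so n = 14.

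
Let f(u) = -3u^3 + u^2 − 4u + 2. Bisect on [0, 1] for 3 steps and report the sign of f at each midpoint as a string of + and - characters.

m = 0.5, f(m) = -0.125 (−); new bracket [0, 0.5]
m = 0.25, f(m) = 1.015625 (+); new bracket [0.25, 0.5]
m = 0.375, f(m) = 0.482422 (+); new bracket [0.375, 0.5]

-++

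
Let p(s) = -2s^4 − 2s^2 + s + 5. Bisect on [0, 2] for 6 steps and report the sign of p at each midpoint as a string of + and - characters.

m = 1, p(m) = 2 (+); new bracket [1, 2]
m = 1.5, p(m) = -8.125 (−); new bracket [1, 1.5]
m = 1.25, p(m) = -1.757812 (−); new bracket [1, 1.25]
m = 1.125, p(m) = 0.3901 (+); new bracket [1.125, 1.25]
m = 1.1875, p(m) = -0.6099 (−); new bracket [1.125, 1.1875]
m = 1.15625, p(m) = -0.0923 (−); new bracket [1.125, 1.15625]

+--+--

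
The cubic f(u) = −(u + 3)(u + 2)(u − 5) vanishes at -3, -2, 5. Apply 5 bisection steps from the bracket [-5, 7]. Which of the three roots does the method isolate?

u = 1 gives f = 48, positive; keep [1, 7]
u = 4 gives f = 42, positive; keep [4, 7]
u = 5.5 gives f = -31.875, negative; keep [4, 5.5]
u = 4.75 gives f = 13.0781, positive; keep [4.75, 5.5]
u = 5.125 gives f = -7.2363, negative; keep [4.75, 5.125]

5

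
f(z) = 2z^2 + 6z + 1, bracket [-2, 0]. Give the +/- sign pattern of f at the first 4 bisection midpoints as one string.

---+

z = -1 gives f = -3, negative; keep [-1, 0]
z = -0.5 gives f = -1.5, negative; keep [-0.5, 0]
z = -0.25 gives f = -0.375, negative; keep [-0.25, 0]
z = -0.125 gives f = 0.2812, positive; keep [-0.25, -0.125]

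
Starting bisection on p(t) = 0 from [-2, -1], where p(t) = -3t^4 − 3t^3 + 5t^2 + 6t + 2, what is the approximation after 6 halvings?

midpoint -1.5: p = -0.8125 < 0 → [-1.5, -1]
midpoint -1.25: p = 0.847656 > 0 → [-1.5, -1.25]
midpoint -1.375: p = 0.278564 > 0 → [-1.5, -1.375]
midpoint -1.4375: p = -0.1917 < 0 → [-1.4375, -1.375]
midpoint -1.40625: p = 0.061 > 0 → [-1.4375, -1.40625]
midpoint -1.421875: p = -0.0608 < 0 → [-1.421875, -1.40625]

-1.421875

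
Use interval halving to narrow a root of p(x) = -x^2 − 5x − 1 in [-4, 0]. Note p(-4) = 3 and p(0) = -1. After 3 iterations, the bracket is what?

m = -2, p(m) = 5 (+); new bracket [-2, 0]
m = -1, p(m) = 3 (+); new bracket [-1, 0]
m = -0.5, p(m) = 1.25 (+); new bracket [-0.5, 0]

[-0.5, 0]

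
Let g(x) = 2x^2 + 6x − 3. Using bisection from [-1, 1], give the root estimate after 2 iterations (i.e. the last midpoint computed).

midpoint 0: g = -3 < 0 → [0, 1]
midpoint 0.5: g = 0.5 > 0 → [0, 0.5]

0.5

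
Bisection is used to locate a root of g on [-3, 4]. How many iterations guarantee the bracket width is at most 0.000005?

21

Width after n steps is 7/2^n. Need 2^n ≥ 7/0.000005 = 1400000.
2^20 = 1048576 < 1400000 ≤ 2^21 = 2097152, so n = 21.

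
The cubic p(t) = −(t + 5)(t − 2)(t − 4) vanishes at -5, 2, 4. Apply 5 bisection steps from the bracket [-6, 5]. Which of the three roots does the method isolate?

midpoint -0.5: p = -50.625 < 0 → [-6, -0.5]
midpoint -3.25: p = -66.609375 < 0 → [-6, -3.25]
midpoint -4.625: p = -21.427734 < 0 → [-6, -4.625]
midpoint -5.3125: p = 21.2805 > 0 → [-5.3125, -4.625]
midpoint -4.96875: p = -1.9532 < 0 → [-5.3125, -4.96875]

-5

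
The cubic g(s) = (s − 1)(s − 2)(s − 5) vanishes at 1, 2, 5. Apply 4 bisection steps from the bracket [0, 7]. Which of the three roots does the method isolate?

midpoint 3.5: g = -5.625 < 0 → [3.5, 7]
midpoint 5.25: g = 3.453125 > 0 → [3.5, 5.25]
midpoint 4.375: g = -5.009766 < 0 → [4.375, 5.25]
midpoint 4.8125: g = -2.0105 < 0 → [4.8125, 5.25]

5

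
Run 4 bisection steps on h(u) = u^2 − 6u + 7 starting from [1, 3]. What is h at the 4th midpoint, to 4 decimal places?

midpoint 2: h = -1 < 0 → [1, 2]
midpoint 1.5: h = 0.25 > 0 → [1.5, 2]
midpoint 1.75: h = -0.4375 < 0 → [1.5, 1.75]
midpoint 1.625: h = -0.1094 < 0 → [1.5, 1.625]

-0.1094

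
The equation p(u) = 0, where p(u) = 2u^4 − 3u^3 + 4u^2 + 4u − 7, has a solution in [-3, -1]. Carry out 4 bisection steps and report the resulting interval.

midpoint -2: p = 57 > 0 → [-2, -1]
midpoint -1.5: p = 16.25 > 0 → [-1.5, -1]
midpoint -1.25: p = 4.992188 > 0 → [-1.25, -1]
midpoint -1.125: p = 1.0376 > 0 → [-1.125, -1]

[-1.125, -1]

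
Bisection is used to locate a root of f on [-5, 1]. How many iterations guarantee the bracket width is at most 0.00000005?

Width after n steps is 6/2^n. Need 2^n ≥ 6/0.00000005 = 120000000.
2^26 = 67108864 < 120000000 ≤ 2^27 = 134217728, so n = 27.

27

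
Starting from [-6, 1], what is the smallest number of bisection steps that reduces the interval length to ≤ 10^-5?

20

Width after n steps is 7/2^n. Need 2^n ≥ 7/10^-5 = 700000.
2^19 = 524288 < 700000 ≤ 2^20 = 1048576, so n = 20.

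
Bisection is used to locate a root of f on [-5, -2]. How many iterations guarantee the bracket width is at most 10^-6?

22

Width after n steps is 3/2^n. Need 2^n ≥ 3/10^-6 = 3000000.
2^21 = 2097152 < 3000000 ≤ 2^22 = 4194304, so n = 22.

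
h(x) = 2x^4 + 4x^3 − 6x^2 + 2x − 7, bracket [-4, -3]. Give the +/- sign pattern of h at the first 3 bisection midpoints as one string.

x = -3.5 gives h = 41.125, positive; keep [-3.5, -3]
x = -3.25 gives h = 8.945312, positive; keep [-3.25, -3]
x = -3.125 gives h = -3.179199, negative; keep [-3.25, -3.125]

++-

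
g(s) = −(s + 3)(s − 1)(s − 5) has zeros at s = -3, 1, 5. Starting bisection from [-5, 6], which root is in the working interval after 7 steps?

-3

g(0.5) = -7.875 < 0, so the root lies in [-5, 0.5]
g(-2.25) = -17.671875 < 0, so the root lies in [-5, -2.25]
g(-3.625) = 24.931641 > 0, so the root lies in [-3.625, -2.25]
g(-2.9375) = -1.9534 < 0, so the root lies in [-3.625, -2.9375]
g(-3.28125) = 9.9715 > 0, so the root lies in [-3.28125, -2.9375]
g(-3.109375) = 3.6449 > 0, so the root lies in [-3.109375, -2.9375]
g(-3.0234375) = 0.7566 > 0, so the root lies in [-3.0234375, -2.9375]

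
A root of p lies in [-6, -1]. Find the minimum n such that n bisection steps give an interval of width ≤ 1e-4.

16

Width after n steps is 5/2^n. Need 2^n ≥ 5/1e-4 = 50000.
2^15 = 32768 < 50000 ≤ 2^16 = 65536, so n = 16.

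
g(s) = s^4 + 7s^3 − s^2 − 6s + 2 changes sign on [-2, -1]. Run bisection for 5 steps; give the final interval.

[-1.09375, -1.0625]

s = -1.5 gives g = -9.8125, negative; keep [-1.5, -1]
s = -1.25 gives g = -3.292969, negative; keep [-1.25, -1]
s = -1.125 gives g = -0.880615, negative; keep [-1.125, -1]
s = -1.0625 gives g = 0.1243, positive; keep [-1.125, -1.0625]
s = -1.09375 gives g = -0.3618, negative; keep [-1.09375, -1.0625]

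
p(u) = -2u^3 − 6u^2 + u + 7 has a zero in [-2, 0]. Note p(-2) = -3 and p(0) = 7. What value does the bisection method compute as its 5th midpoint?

-1.3125

p(-1) = 2 > 0, so the root lies in [-2, -1]
p(-1.5) = -1.25 < 0, so the root lies in [-1.5, -1]
p(-1.25) = 0.28125 > 0, so the root lies in [-1.5, -1.25]
p(-1.375) = -0.5195 < 0, so the root lies in [-1.375, -1.25]
p(-1.3125) = -0.1265 < 0, so the root lies in [-1.3125, -1.25]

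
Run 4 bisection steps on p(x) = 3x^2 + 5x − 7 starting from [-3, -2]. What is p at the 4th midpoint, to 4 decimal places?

-0.1133

x = -2.5 gives p = -0.75, negative; keep [-3, -2.5]
x = -2.75 gives p = 1.9375, positive; keep [-2.75, -2.5]
x = -2.625 gives p = 0.546875, positive; keep [-2.625, -2.5]
x = -2.5625 gives p = -0.1133, negative; keep [-2.625, -2.5625]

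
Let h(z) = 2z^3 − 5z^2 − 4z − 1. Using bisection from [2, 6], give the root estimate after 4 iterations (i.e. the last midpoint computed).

3.25

m = 4, h(m) = 31 (+); new bracket [2, 4]
m = 3, h(m) = -4 (−); new bracket [3, 4]
m = 3.5, h(m) = 9.5 (+); new bracket [3, 3.5]
m = 3.25, h(m) = 1.8438 (+); new bracket [3, 3.25]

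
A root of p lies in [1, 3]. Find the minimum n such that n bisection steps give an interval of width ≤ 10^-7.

25

Width after n steps is 2/2^n. Need 2^n ≥ 2/10^-7 = 20000000.
2^24 = 16777216 < 20000000 ≤ 2^25 = 33554432, so n = 25.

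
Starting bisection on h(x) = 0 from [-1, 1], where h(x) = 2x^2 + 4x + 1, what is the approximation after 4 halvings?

-0.375

m = 0, h(m) = 1 (+); new bracket [-1, 0]
m = -0.5, h(m) = -0.5 (−); new bracket [-0.5, 0]
m = -0.25, h(m) = 0.125 (+); new bracket [-0.5, -0.25]
m = -0.375, h(m) = -0.2188 (−); new bracket [-0.375, -0.25]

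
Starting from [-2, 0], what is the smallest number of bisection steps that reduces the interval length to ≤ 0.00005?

Width after n steps is 2/2^n. Need 2^n ≥ 2/0.00005 = 40000.
2^15 = 32768 < 40000 ≤ 2^16 = 65536, so n = 16.

16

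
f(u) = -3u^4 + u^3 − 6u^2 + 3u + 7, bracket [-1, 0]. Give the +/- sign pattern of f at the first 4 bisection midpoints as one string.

f(-0.5) = 3.6875 > 0, so the root lies in [-1, -0.5]
f(-0.75) = 0.003906 > 0, so the root lies in [-1, -0.75]
f(-0.875) = -2.647217 < 0, so the root lies in [-0.875, -0.75]
f(-0.8125) = -1.2422 < 0, so the root lies in [-0.8125, -0.75]

++--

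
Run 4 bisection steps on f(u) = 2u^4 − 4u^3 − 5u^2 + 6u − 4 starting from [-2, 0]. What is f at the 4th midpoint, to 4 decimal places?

u = -1 gives f = -9, negative; keep [-2, -1]
u = -1.5 gives f = -0.625, negative; keep [-2, -1.5]
u = -1.75 gives f = 10.382812, positive; keep [-1.75, -1.5]
u = -1.625 gives f = 4.1567, positive; keep [-1.625, -1.5]

4.1567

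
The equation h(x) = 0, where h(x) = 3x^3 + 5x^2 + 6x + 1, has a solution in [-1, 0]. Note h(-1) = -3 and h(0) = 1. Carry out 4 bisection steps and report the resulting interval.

[-0.25, -0.1875]

m = -0.5, h(m) = -1.125 (−); new bracket [-0.5, 0]
m = -0.25, h(m) = -0.234375 (−); new bracket [-0.25, 0]
m = -0.125, h(m) = 0.322266 (+); new bracket [-0.25, -0.125]
m = -0.1875, h(m) = 0.031 (+); new bracket [-0.25, -0.1875]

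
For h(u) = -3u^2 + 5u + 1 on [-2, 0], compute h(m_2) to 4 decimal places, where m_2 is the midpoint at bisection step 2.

-2.2500

h(-1) = -7 < 0, so the root lies in [-1, 0]
h(-0.5) = -2.25 < 0, so the root lies in [-0.5, 0]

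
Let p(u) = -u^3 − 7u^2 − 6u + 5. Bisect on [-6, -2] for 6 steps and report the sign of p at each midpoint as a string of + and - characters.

u = -4 gives p = -19, negative; keep [-6, -4]
u = -5 gives p = -15, negative; keep [-6, -5]
u = -5.5 gives p = -7.375, negative; keep [-6, -5.5]
u = -5.75 gives p = -1.8281, negative; keep [-6, -5.75]
u = -5.875 gives p = 1.4199, positive; keep [-5.875, -5.75]
u = -5.8125 gives p = -0.2449, negative; keep [-5.875, -5.8125]

----+-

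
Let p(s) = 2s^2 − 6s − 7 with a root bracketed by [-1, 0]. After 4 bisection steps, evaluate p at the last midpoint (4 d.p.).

0.3828

midpoint -0.5: p = -3.5 < 0 → [-1, -0.5]
midpoint -0.75: p = -1.375 < 0 → [-1, -0.75]
midpoint -0.875: p = -0.21875 < 0 → [-1, -0.875]
midpoint -0.9375: p = 0.3828 > 0 → [-0.9375, -0.875]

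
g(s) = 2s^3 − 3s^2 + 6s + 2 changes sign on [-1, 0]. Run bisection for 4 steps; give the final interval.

s = -0.5 gives g = -2, negative; keep [-0.5, 0]
s = -0.25 gives g = 0.28125, positive; keep [-0.5, -0.25]
s = -0.375 gives g = -0.777344, negative; keep [-0.375, -0.25]
s = -0.3125 gives g = -0.229, negative; keep [-0.3125, -0.25]

[-0.3125, -0.25]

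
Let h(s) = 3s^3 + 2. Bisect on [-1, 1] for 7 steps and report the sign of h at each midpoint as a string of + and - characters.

h(0) = 2 > 0, so the root lies in [-1, 0]
h(-0.5) = 1.625 > 0, so the root lies in [-1, -0.5]
h(-0.75) = 0.734375 > 0, so the root lies in [-1, -0.75]
h(-0.875) = -0.0098 < 0, so the root lies in [-0.875, -0.75]
h(-0.8125) = 0.3909 > 0, so the root lies in [-0.875, -0.8125]
h(-0.84375) = 0.198 > 0, so the root lies in [-0.875, -0.84375]
h(-0.859375) = 0.096 > 0, so the root lies in [-0.875, -0.859375]

+++-+++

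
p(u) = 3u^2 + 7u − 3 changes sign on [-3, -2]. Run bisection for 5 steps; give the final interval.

[-2.71875, -2.6875]

u = -2.5 gives p = -1.75, negative; keep [-3, -2.5]
u = -2.75 gives p = 0.4375, positive; keep [-2.75, -2.5]
u = -2.625 gives p = -0.703125, negative; keep [-2.75, -2.625]
u = -2.6875 gives p = -0.1445, negative; keep [-2.75, -2.6875]
u = -2.71875 gives p = 0.1436, positive; keep [-2.71875, -2.6875]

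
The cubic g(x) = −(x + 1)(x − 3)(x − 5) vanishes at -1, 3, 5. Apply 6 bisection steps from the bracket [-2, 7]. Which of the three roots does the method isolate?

-1

x = 2.5 gives g = -4.375, negative; keep [-2, 2.5]
x = 0.25 gives g = -16.328125, negative; keep [-2, 0.25]
x = -0.875 gives g = -2.845703, negative; keep [-2, -0.875]
x = -1.4375 gives g = 12.4978, positive; keep [-1.4375, -0.875]
x = -1.15625 gives g = 3.998, positive; keep [-1.15625, -0.875]
x = -1.015625 gives g = 0.3774, positive; keep [-1.015625, -0.875]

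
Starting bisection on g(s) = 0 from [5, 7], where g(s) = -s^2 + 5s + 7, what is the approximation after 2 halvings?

s = 6 gives g = 1, positive; keep [6, 7]
s = 6.5 gives g = -2.75, negative; keep [6, 6.5]

6.5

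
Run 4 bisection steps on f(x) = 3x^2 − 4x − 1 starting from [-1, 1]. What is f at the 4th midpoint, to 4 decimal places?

-0.4531

x = 0 gives f = -1, negative; keep [-1, 0]
x = -0.5 gives f = 1.75, positive; keep [-0.5, 0]
x = -0.25 gives f = 0.1875, positive; keep [-0.25, 0]
x = -0.125 gives f = -0.4531, negative; keep [-0.25, -0.125]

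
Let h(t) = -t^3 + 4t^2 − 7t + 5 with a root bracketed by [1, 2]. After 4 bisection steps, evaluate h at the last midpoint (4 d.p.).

0.0134

h(1.5) = 0.125 > 0, so the root lies in [1.5, 2]
h(1.75) = -0.359375 < 0, so the root lies in [1.5, 1.75]
h(1.625) = -0.103516 < 0, so the root lies in [1.5, 1.625]
h(1.5625) = 0.0134 > 0, so the root lies in [1.5625, 1.625]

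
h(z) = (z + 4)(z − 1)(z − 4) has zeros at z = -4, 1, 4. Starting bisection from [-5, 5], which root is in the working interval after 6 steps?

m = 0, h(m) = 16 (+); new bracket [-5, 0]
m = -2.5, h(m) = 34.125 (+); new bracket [-5, -2.5]
m = -3.75, h(m) = 9.203125 (+); new bracket [-5, -3.75]
m = -4.375, h(m) = -16.8809 (−); new bracket [-4.375, -3.75]
m = -4.0625, h(m) = -2.551 (−); new bracket [-4.0625, -3.75]
m = -3.90625, h(m) = 3.6366 (+); new bracket [-4.0625, -3.90625]

-4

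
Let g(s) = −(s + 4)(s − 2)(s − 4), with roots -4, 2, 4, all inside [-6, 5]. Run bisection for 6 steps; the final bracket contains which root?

-4

s = -0.5 gives g = -39.375, negative; keep [-6, -0.5]
s = -3.25 gives g = -28.546875, negative; keep [-6, -3.25]
s = -4.625 gives g = 35.712891, positive; keep [-4.625, -3.25]
s = -3.9375 gives g = -2.9456, negative; keep [-4.625, -3.9375]
s = -4.28125 gives g = 14.6297, positive; keep [-4.28125, -3.9375]
s = -4.109375 gives g = 5.4188, positive; keep [-4.109375, -3.9375]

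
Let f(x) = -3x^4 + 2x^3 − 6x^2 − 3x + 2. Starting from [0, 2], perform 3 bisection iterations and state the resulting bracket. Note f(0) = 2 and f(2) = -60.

midpoint 1: f = -8 < 0 → [0, 1]
midpoint 0.5: f = -0.9375 < 0 → [0, 0.5]
midpoint 0.25: f = 0.894531 > 0 → [0.25, 0.5]

[0.25, 0.5]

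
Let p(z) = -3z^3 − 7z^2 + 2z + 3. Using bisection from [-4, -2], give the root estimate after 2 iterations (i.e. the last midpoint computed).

-2.5

midpoint -3: p = 15 > 0 → [-3, -2]
midpoint -2.5: p = 1.125 > 0 → [-2.5, -2]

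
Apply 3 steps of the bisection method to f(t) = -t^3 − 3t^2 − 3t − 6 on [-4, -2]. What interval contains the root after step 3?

m = -3, f(m) = 3 (+); new bracket [-3, -2]
m = -2.5, f(m) = -1.625 (−); new bracket [-3, -2.5]
m = -2.75, f(m) = 0.359375 (+); new bracket [-2.75, -2.5]

[-2.75, -2.5]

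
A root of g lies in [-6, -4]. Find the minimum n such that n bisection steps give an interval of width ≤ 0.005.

Width after n steps is 2/2^n. Need 2^n ≥ 2/0.005 = 400.
2^8 = 256 < 400 ≤ 2^9 = 512, so n = 9.

9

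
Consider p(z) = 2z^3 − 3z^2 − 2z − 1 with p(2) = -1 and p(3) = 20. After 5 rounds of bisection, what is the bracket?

p(2.5) = 6.5 > 0, so the root lies in [2, 2.5]
p(2.25) = 2.09375 > 0, so the root lies in [2, 2.25]
p(2.125) = 0.394531 > 0, so the root lies in [2, 2.125]
p(2.0625) = -0.3394 < 0, so the root lies in [2.0625, 2.125]
p(2.09375) = 0.0182 > 0, so the root lies in [2.0625, 2.09375]

[2.0625, 2.09375]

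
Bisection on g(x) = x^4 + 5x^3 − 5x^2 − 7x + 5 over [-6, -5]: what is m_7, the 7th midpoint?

m = -5.5, g(m) = -24.5625 (−); new bracket [-6, -5.5]
m = -5.75, g(m) = 22.519531 (+); new bracket [-5.75, -5.5]
m = -5.625, g(m) = -2.591553 (−); new bracket [-5.75, -5.625]
m = -5.6875, g(m) = 9.5586 (+); new bracket [-5.6875, -5.625]
m = -5.65625, g(m) = 3.3838 (+); new bracket [-5.65625, -5.625]
m = -5.640625, g(m) = 0.3714 (+); new bracket [-5.640625, -5.625]
m = -5.6328125, g(m) = -1.1162 (−); new bracket [-5.640625, -5.6328125]

-5.6328125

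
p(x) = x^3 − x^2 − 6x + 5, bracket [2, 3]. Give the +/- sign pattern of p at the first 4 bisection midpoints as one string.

-++-

p(2.5) = -0.625 < 0, so the root lies in [2.5, 3]
p(2.75) = 1.734375 > 0, so the root lies in [2.5, 2.75]
p(2.625) = 0.447266 > 0, so the root lies in [2.5, 2.625]
p(2.5625) = -0.115 < 0, so the root lies in [2.5625, 2.625]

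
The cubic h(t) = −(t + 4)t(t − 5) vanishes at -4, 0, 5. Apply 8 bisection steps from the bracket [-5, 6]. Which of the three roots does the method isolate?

5

t = 0.5 gives h = 10.125, positive; keep [0.5, 6]
t = 3.25 gives h = 41.234375, positive; keep [3.25, 6]
t = 4.625 gives h = 14.958984, positive; keep [4.625, 6]
t = 5.3125 gives h = -15.4602, negative; keep [4.625, 5.3125]
t = 4.96875 gives h = 1.3926, positive; keep [4.96875, 5.3125]
t = 5.140625 gives h = -6.6078, negative; keep [4.96875, 5.140625]
t = 5.0546875 gives h = -2.503, negative; keep [4.96875, 5.0546875]
t = 5.01171875 gives h = -0.5293, negative; keep [4.96875, 5.01171875]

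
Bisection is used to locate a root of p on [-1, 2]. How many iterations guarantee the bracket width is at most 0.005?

10

Width after n steps is 3/2^n. Need 2^n ≥ 3/0.005 = 600.
2^9 = 512 < 600 ≤ 2^10 = 1024, so n = 10.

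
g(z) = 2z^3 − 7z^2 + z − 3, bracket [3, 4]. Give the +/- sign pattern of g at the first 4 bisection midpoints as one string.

midpoint 3.5: g = 0.5 > 0 → [3, 3.5]
midpoint 3.25: g = -5.03125 < 0 → [3.25, 3.5]
midpoint 3.375: g = -2.472656 < 0 → [3.375, 3.5]
midpoint 3.4375: g = -1.0396 < 0 → [3.4375, 3.5]

+---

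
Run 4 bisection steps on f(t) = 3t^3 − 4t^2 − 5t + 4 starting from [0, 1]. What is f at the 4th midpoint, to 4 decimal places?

midpoint 0.5: f = 0.875 > 0 → [0.5, 1]
midpoint 0.75: f = -0.734375 < 0 → [0.5, 0.75]
midpoint 0.625: f = 0.044922 > 0 → [0.625, 0.75]
midpoint 0.6875: f = -0.3533 < 0 → [0.625, 0.6875]

-0.3533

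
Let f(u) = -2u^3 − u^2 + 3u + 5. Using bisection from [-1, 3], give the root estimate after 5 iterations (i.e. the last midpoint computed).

1.625

midpoint 1: f = 5 > 0 → [1, 3]
midpoint 2: f = -9 < 0 → [1, 2]
midpoint 1.5: f = 0.5 > 0 → [1.5, 2]
midpoint 1.75: f = -3.5312 < 0 → [1.5, 1.75]
midpoint 1.625: f = -1.3477 < 0 → [1.5, 1.625]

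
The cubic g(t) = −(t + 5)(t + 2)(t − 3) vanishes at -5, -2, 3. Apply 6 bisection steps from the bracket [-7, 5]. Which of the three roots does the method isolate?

g(-1) = 16 > 0, so the root lies in [-1, 5]
g(2) = 28 > 0, so the root lies in [2, 5]
g(3.5) = -23.375 < 0, so the root lies in [2, 3.5]
g(2.75) = 9.2031 > 0, so the root lies in [2.75, 3.5]
g(3.125) = -5.2051 < 0, so the root lies in [2.75, 3.125]
g(2.9375) = 2.4495 > 0, so the root lies in [2.9375, 3.125]

3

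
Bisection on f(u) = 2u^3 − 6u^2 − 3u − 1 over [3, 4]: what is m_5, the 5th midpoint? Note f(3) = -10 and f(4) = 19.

u = 3.5 gives f = 0.75, positive; keep [3, 3.5]
u = 3.25 gives f = -5.46875, negative; keep [3.25, 3.5]
u = 3.375 gives f = -2.582031, negative; keep [3.375, 3.5]
u = 3.4375 gives f = -0.9731, negative; keep [3.4375, 3.5]
u = 3.46875 gives f = -0.126, negative; keep [3.46875, 3.5]

3.46875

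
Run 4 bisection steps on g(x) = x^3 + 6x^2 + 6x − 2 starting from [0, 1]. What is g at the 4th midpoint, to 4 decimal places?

x = 0.5 gives g = 2.625, positive; keep [0, 0.5]
x = 0.25 gives g = -0.109375, negative; keep [0.25, 0.5]
x = 0.375 gives g = 1.146484, positive; keep [0.25, 0.375]
x = 0.3125 gives g = 0.4915, positive; keep [0.25, 0.3125]

0.4915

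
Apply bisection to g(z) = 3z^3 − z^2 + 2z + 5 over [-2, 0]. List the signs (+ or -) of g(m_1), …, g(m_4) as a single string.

-+++

z = -1 gives g = -1, negative; keep [-1, 0]
z = -0.5 gives g = 3.375, positive; keep [-1, -0.5]
z = -0.75 gives g = 1.671875, positive; keep [-1, -0.75]
z = -0.875 gives g = 0.4746, positive; keep [-1, -0.875]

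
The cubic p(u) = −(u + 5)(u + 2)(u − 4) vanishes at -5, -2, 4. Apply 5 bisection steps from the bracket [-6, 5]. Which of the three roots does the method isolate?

p(-0.5) = 30.375 > 0, so the root lies in [-0.5, 5]
p(2.25) = 53.921875 > 0, so the root lies in [2.25, 5]
p(3.625) = 18.193359 > 0, so the root lies in [3.625, 5]
p(4.3125) = -18.3704 < 0, so the root lies in [3.625, 4.3125]
p(3.96875) = 1.6729 > 0, so the root lies in [3.96875, 4.3125]

4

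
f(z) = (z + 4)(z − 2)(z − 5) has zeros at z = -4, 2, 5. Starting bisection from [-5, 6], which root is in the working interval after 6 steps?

z = 0.5 gives f = 30.375, positive; keep [-5, 0.5]
z = -2.25 gives f = 53.921875, positive; keep [-5, -2.25]
z = -3.625 gives f = 18.193359, positive; keep [-5, -3.625]
z = -4.3125 gives f = -18.3704, negative; keep [-4.3125, -3.625]
z = -3.96875 gives f = 1.6729, positive; keep [-4.3125, -3.96875]
z = -4.140625 gives f = -7.8932, negative; keep [-4.140625, -3.96875]

-4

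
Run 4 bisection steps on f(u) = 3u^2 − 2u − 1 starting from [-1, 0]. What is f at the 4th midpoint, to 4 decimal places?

-0.0820

u = -0.5 gives f = 0.75, positive; keep [-0.5, 0]
u = -0.25 gives f = -0.3125, negative; keep [-0.5, -0.25]
u = -0.375 gives f = 0.171875, positive; keep [-0.375, -0.25]
u = -0.3125 gives f = -0.082, negative; keep [-0.375, -0.3125]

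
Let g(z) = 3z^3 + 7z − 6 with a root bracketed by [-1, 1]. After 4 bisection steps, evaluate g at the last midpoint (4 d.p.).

-0.8926

midpoint 0: g = -6 < 0 → [0, 1]
midpoint 0.5: g = -2.125 < 0 → [0.5, 1]
midpoint 0.75: g = 0.515625 > 0 → [0.5, 0.75]
midpoint 0.625: g = -0.8926 < 0 → [0.625, 0.75]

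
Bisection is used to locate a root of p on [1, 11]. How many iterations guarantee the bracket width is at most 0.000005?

Width after n steps is 10/2^n. Need 2^n ≥ 10/0.000005 = 2000000.
2^20 = 1048576 < 2000000 ≤ 2^21 = 2097152, so n = 21.

21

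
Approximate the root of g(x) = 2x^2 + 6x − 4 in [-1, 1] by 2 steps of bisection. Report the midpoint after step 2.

0.5

g(0) = -4 < 0, so the root lies in [0, 1]
g(0.5) = -0.5 < 0, so the root lies in [0.5, 1]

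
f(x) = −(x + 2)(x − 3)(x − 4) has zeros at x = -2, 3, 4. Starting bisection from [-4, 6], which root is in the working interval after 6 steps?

m = 1, f(m) = -18 (−); new bracket [-4, 1]
m = -1.5, f(m) = -12.375 (−); new bracket [-4, -1.5]
m = -2.75, f(m) = 29.109375 (+); new bracket [-2.75, -1.5]
m = -2.125, f(m) = 3.9238 (+); new bracket [-2.125, -1.5]
m = -1.8125, f(m) = -5.2449 (−); new bracket [-2.125, -1.8125]
m = -1.96875, f(m) = -0.9268 (−); new bracket [-2.125, -1.96875]

-2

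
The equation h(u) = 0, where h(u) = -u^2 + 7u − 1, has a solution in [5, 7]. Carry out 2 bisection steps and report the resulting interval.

[6.5, 7]

u = 6 gives h = 5, positive; keep [6, 7]
u = 6.5 gives h = 2.25, positive; keep [6.5, 7]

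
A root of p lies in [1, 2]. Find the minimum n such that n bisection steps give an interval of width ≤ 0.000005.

Width after n steps is 1/2^n. Need 2^n ≥ 1/0.000005 = 200000.
2^17 = 131072 < 200000 ≤ 2^18 = 262144, so n = 18.

18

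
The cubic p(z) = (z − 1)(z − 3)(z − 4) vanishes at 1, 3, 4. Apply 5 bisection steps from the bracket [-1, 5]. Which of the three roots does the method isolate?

1

z = 2 gives p = 2, positive; keep [-1, 2]
z = 0.5 gives p = -4.375, negative; keep [0.5, 2]
z = 1.25 gives p = 1.203125, positive; keep [0.5, 1.25]
z = 0.875 gives p = -0.8301, negative; keep [0.875, 1.25]
z = 1.0625 gives p = 0.3557, positive; keep [0.875, 1.0625]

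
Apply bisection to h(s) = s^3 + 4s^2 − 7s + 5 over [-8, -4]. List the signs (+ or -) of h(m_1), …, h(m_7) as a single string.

m = -6, h(m) = -25 (−); new bracket [-6, -4]
m = -5, h(m) = 15 (+); new bracket [-6, -5]
m = -5.5, h(m) = -1.875 (−); new bracket [-5.5, -5]
m = -5.25, h(m) = 7.2969 (+); new bracket [-5.5, -5.25]
m = -5.375, h(m) = 2.9004 (+); new bracket [-5.5, -5.375]
m = -5.4375, h(m) = 0.5608 (+); new bracket [-5.5, -5.4375]
m = -5.46875, h(m) = -0.645 (−); new bracket [-5.46875, -5.4375]

-+-+++-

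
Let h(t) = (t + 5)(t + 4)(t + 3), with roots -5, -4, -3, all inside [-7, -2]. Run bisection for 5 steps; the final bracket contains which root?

t = -4.5 gives h = 0.375, positive; keep [-7, -4.5]
t = -5.75 gives h = -3.609375, negative; keep [-5.75, -4.5]
t = -5.125 gives h = -0.298828, negative; keep [-5.125, -4.5]
t = -4.8125 gives h = 0.2761, positive; keep [-5.125, -4.8125]
t = -4.96875 gives h = 0.0596, positive; keep [-5.125, -4.96875]

-5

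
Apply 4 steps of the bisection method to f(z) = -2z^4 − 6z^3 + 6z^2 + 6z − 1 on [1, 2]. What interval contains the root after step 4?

[1.1875, 1.25]

m = 1.5, f(m) = -8.875 (−); new bracket [1, 1.5]
m = 1.25, f(m) = -0.726562 (−); new bracket [1, 1.25]
m = 1.125, f(m) = 1.597168 (+); new bracket [1.125, 1.25]
m = 1.1875, f(m) = 0.5615 (+); new bracket [1.1875, 1.25]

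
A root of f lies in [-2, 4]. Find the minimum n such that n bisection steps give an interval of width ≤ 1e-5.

20

Width after n steps is 6/2^n. Need 2^n ≥ 6/1e-5 = 600000.
2^19 = 524288 < 600000 ≤ 2^20 = 1048576, so n = 20.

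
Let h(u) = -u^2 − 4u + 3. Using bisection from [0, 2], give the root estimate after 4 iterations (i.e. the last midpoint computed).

midpoint 1: h = -2 < 0 → [0, 1]
midpoint 0.5: h = 0.75 > 0 → [0.5, 1]
midpoint 0.75: h = -0.5625 < 0 → [0.5, 0.75]
midpoint 0.625: h = 0.1094 > 0 → [0.625, 0.75]

0.625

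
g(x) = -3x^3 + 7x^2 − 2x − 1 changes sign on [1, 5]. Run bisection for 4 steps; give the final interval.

[1.75, 2]

m = 3, g(m) = -25 (−); new bracket [1, 3]
m = 2, g(m) = -1 (−); new bracket [1, 2]
m = 1.5, g(m) = 1.625 (+); new bracket [1.5, 2]
m = 1.75, g(m) = 0.8594 (+); new bracket [1.75, 2]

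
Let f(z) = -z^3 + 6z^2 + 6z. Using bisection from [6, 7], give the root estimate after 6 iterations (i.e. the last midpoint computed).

6.859375

m = 6.5, f(m) = 17.875 (+); new bracket [6.5, 7]
m = 6.75, f(m) = 6.328125 (+); new bracket [6.75, 7]
m = 6.875, f(m) = -0.107422 (−); new bracket [6.75, 6.875]
m = 6.8125, f(m) = 3.1667 (+); new bracket [6.8125, 6.875]
m = 6.84375, f(m) = 1.5439 (+); new bracket [6.84375, 6.875]
m = 6.859375, f(m) = 0.7218 (+); new bracket [6.859375, 6.875]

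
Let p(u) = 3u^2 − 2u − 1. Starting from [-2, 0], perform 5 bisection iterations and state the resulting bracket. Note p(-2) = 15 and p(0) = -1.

u = -1 gives p = 4, positive; keep [-1, 0]
u = -0.5 gives p = 0.75, positive; keep [-0.5, 0]
u = -0.25 gives p = -0.3125, negative; keep [-0.5, -0.25]
u = -0.375 gives p = 0.1719, positive; keep [-0.375, -0.25]
u = -0.3125 gives p = -0.082, negative; keep [-0.375, -0.3125]

[-0.375, -0.3125]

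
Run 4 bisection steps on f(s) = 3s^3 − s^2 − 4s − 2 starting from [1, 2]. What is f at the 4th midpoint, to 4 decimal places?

0.7527

f(1.5) = -0.125 < 0, so the root lies in [1.5, 2]
f(1.75) = 4.015625 > 0, so the root lies in [1.5, 1.75]
f(1.625) = 1.732422 > 0, so the root lies in [1.5, 1.625]
f(1.5625) = 0.7527 > 0, so the root lies in [1.5, 1.5625]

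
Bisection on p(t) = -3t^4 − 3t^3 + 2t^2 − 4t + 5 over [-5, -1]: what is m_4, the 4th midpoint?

m = -3, p(m) = -127 (−); new bracket [-3, -1]
m = -2, p(m) = -3 (−); new bracket [-2, -1]
m = -1.5, p(m) = 10.4375 (+); new bracket [-2, -1.5]
m = -1.75, p(m) = 6.0664 (+); new bracket [-2, -1.75]

-1.75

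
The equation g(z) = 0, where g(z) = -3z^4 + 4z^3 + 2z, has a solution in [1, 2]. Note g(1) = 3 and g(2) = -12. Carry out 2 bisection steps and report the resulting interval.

midpoint 1.5: g = 1.3125 > 0 → [1.5, 2]
midpoint 1.75: g = -3.199219 < 0 → [1.5, 1.75]

[1.5, 1.75]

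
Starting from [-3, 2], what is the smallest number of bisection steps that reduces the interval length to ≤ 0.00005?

17

Width after n steps is 5/2^n. Need 2^n ≥ 5/0.00005 = 100000.
2^16 = 65536 < 100000 ≤ 2^17 = 131072, so n = 17.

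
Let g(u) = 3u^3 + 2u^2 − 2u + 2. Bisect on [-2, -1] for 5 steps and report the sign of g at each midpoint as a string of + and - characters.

-+++-

u = -1.5 gives g = -0.625, negative; keep [-1.5, -1]
u = -1.25 gives g = 1.765625, positive; keep [-1.5, -1.25]
u = -1.375 gives g = 0.732422, positive; keep [-1.5, -1.375]
u = -1.4375 gives g = 0.0964, positive; keep [-1.5, -1.4375]
u = -1.46875 gives g = -0.2533, negative; keep [-1.46875, -1.4375]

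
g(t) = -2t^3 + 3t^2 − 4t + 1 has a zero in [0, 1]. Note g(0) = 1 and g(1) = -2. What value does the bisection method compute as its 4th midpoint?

midpoint 0.5: g = -0.5 < 0 → [0, 0.5]
midpoint 0.25: g = 0.15625 > 0 → [0.25, 0.5]
midpoint 0.375: g = -0.183594 < 0 → [0.25, 0.375]
midpoint 0.3125: g = -0.0181 < 0 → [0.25, 0.3125]

0.3125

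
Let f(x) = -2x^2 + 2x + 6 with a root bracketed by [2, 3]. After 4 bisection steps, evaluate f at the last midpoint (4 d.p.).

-0.0703

midpoint 2.5: f = -1.5 < 0 → [2, 2.5]
midpoint 2.25: f = 0.375 > 0 → [2.25, 2.5]
midpoint 2.375: f = -0.53125 < 0 → [2.25, 2.375]
midpoint 2.3125: f = -0.0703 < 0 → [2.25, 2.3125]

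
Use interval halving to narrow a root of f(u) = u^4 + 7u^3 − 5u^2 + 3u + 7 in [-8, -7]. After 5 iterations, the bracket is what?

[-7.6875, -7.65625]

u = -7.5 gives f = -85.8125, negative; keep [-8, -7.5]
u = -7.75 gives f = 32.550781, positive; keep [-7.75, -7.5]
u = -7.625 gives f = -29.501709, negative; keep [-7.75, -7.625]
u = -7.6875 gives f = 0.7896, positive; keep [-7.6875, -7.625]
u = -7.65625 gives f = -14.5376, negative; keep [-7.6875, -7.65625]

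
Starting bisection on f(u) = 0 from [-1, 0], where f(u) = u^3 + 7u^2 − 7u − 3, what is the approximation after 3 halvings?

-0.375

midpoint -0.5: f = 2.125 > 0 → [-0.5, 0]
midpoint -0.25: f = -0.828125 < 0 → [-0.5, -0.25]
midpoint -0.375: f = 0.556641 > 0 → [-0.375, -0.25]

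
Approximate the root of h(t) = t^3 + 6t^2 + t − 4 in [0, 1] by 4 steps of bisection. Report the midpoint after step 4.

t = 0.5 gives h = -1.875, negative; keep [0.5, 1]
t = 0.75 gives h = 0.546875, positive; keep [0.5, 0.75]
t = 0.625 gives h = -0.787109, negative; keep [0.625, 0.75]
t = 0.6875 gives h = -0.1516, negative; keep [0.6875, 0.75]

0.6875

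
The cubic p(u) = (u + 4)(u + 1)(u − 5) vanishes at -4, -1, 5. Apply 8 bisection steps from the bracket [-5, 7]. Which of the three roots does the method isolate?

u = 1 gives p = -40, negative; keep [1, 7]
u = 4 gives p = -40, negative; keep [4, 7]
u = 5.5 gives p = 30.875, positive; keep [4, 5.5]
u = 4.75 gives p = -12.5781, negative; keep [4.75, 5.5]
u = 5.125 gives p = 6.9863, positive; keep [4.75, 5.125]
u = 4.9375 gives p = -3.3167, negative; keep [4.9375, 5.125]
u = 5.03125 gives p = 1.7022, positive; keep [4.9375, 5.03125]
u = 4.984375 gives p = -0.8401, negative; keep [4.984375, 5.03125]

5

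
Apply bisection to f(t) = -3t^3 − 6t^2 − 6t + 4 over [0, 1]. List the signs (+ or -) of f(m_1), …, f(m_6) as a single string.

-++-++

f(0.5) = -0.875 < 0, so the root lies in [0, 0.5]
f(0.25) = 2.078125 > 0, so the root lies in [0.25, 0.5]
f(0.375) = 0.748047 > 0, so the root lies in [0.375, 0.5]
f(0.4375) = -0.0247 < 0, so the root lies in [0.375, 0.4375]
f(0.40625) = 0.3711 > 0, so the root lies in [0.40625, 0.4375]
f(0.421875) = 0.1756 > 0, so the root lies in [0.421875, 0.4375]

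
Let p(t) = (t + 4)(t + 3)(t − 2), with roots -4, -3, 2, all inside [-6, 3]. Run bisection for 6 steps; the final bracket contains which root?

2

midpoint -1.5: p = -13.125 < 0 → [-1.5, 3]
midpoint 0.75: p = -22.265625 < 0 → [0.75, 3]
midpoint 1.875: p = -3.580078 < 0 → [1.875, 3]
midpoint 2.4375: p = 15.3142 > 0 → [1.875, 2.4375]
midpoint 2.15625: p = 4.9599 > 0 → [1.875, 2.15625]
midpoint 2.015625: p = 0.4714 > 0 → [1.875, 2.015625]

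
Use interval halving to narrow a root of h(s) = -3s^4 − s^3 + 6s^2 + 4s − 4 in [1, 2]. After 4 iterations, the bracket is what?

midpoint 1.5: h = -3.0625 < 0 → [1, 1.5]
midpoint 1.25: h = 1.097656 > 0 → [1.25, 1.5]
midpoint 1.375: h = -0.479248 < 0 → [1.25, 1.375]
midpoint 1.3125: h = 0.4223 > 0 → [1.3125, 1.375]

[1.3125, 1.375]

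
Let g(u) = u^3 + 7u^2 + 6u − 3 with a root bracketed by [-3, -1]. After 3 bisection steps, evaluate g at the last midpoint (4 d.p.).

midpoint -2: g = 5 > 0 → [-2, -1]
midpoint -1.5: g = 0.375 > 0 → [-1.5, -1]
midpoint -1.25: g = -1.515625 < 0 → [-1.5, -1.25]

-1.5156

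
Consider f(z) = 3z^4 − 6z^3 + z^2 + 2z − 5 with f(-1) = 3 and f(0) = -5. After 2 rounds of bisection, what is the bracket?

[-1, -0.75]

z = -0.5 gives f = -4.8125, negative; keep [-1, -0.5]
z = -0.75 gives f = -2.457031, negative; keep [-1, -0.75]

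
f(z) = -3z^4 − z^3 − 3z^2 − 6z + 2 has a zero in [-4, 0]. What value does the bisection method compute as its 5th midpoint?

-1.125

f(-2) = -38 < 0, so the root lies in [-2, 0]
f(-1) = 3 > 0, so the root lies in [-2, -1]
f(-1.5) = -7.5625 < 0, so the root lies in [-1.5, -1]
f(-1.25) = -0.5586 < 0, so the root lies in [-1.25, -1]
f(-1.125) = 1.5715 > 0, so the root lies in [-1.25, -1.125]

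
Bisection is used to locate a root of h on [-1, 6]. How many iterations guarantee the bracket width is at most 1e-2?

10

Width after n steps is 7/2^n. Need 2^n ≥ 7/1e-2 = 700.
2^9 = 512 < 700 ≤ 2^10 = 1024, so n = 10.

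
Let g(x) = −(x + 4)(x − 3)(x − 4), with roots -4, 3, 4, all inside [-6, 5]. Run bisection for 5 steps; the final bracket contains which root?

m = -0.5, g(m) = -55.125 (−); new bracket [-6, -0.5]
m = -3.25, g(m) = -33.984375 (−); new bracket [-6, -3.25]
m = -4.625, g(m) = 41.103516 (+); new bracket [-4.625, -3.25]
m = -3.9375, g(m) = -3.4417 (−); new bracket [-4.625, -3.9375]
m = -4.28125, g(m) = 16.9588 (+); new bracket [-4.28125, -3.9375]

-4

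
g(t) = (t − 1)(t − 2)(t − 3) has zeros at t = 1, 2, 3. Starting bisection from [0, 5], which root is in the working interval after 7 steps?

g(2.5) = -0.375 < 0, so the root lies in [2.5, 5]
g(3.75) = 3.609375 > 0, so the root lies in [2.5, 3.75]
g(3.125) = 0.298828 > 0, so the root lies in [2.5, 3.125]
g(2.8125) = -0.2761 < 0, so the root lies in [2.8125, 3.125]
g(2.96875) = -0.0596 < 0, so the root lies in [2.96875, 3.125]
g(3.046875) = 0.1004 > 0, so the root lies in [2.96875, 3.046875]
g(3.0078125) = 0.0158 > 0, so the root lies in [2.96875, 3.0078125]

3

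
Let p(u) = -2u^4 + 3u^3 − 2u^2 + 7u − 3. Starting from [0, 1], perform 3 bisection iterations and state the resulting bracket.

u = 0.5 gives p = 0.25, positive; keep [0, 0.5]
u = 0.25 gives p = -1.335938, negative; keep [0.25, 0.5]
u = 0.375 gives p = -0.537598, negative; keep [0.375, 0.5]

[0.375, 0.5]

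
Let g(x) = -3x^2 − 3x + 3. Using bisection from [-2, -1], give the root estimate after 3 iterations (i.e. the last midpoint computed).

-1.625

g(-1.5) = 0.75 > 0, so the root lies in [-2, -1.5]
g(-1.75) = -0.9375 < 0, so the root lies in [-1.75, -1.5]
g(-1.625) = -0.046875 < 0, so the root lies in [-1.625, -1.5]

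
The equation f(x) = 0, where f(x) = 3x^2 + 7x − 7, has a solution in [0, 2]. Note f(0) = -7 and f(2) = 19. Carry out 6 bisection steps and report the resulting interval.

[0.75, 0.78125]

f(1) = 3 > 0, so the root lies in [0, 1]
f(0.5) = -2.75 < 0, so the root lies in [0.5, 1]
f(0.75) = -0.0625 < 0, so the root lies in [0.75, 1]
f(0.875) = 1.4219 > 0, so the root lies in [0.75, 0.875]
f(0.8125) = 0.668 > 0, so the root lies in [0.75, 0.8125]
f(0.78125) = 0.2998 > 0, so the root lies in [0.75, 0.78125]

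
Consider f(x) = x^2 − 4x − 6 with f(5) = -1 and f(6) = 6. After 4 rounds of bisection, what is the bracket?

midpoint 5.5: f = 2.25 > 0 → [5, 5.5]
midpoint 5.25: f = 0.5625 > 0 → [5, 5.25]
midpoint 5.125: f = -0.234375 < 0 → [5.125, 5.25]
midpoint 5.1875: f = 0.1602 > 0 → [5.125, 5.1875]

[5.125, 5.1875]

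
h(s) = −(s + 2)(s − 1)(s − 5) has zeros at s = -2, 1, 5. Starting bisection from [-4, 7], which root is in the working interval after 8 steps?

5

midpoint 1.5: h = 6.125 > 0 → [1.5, 7]
midpoint 4.25: h = 15.234375 > 0 → [4.25, 7]
midpoint 5.625: h = -22.041016 < 0 → [4.25, 5.625]
midpoint 4.9375: h = 1.7073 > 0 → [4.9375, 5.625]
midpoint 5.28125: h = -8.7674 < 0 → [4.9375, 5.28125]
midpoint 5.109375: h = -3.1954 < 0 → [4.9375, 5.109375]
midpoint 5.0234375: h = -0.6623 < 0 → [4.9375, 5.0234375]
midpoint 4.98046875: h = 0.5427 > 0 → [4.98046875, 5.0234375]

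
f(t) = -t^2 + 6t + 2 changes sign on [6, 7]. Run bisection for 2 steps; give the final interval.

m = 6.5, f(m) = -1.25 (−); new bracket [6, 6.5]
m = 6.25, f(m) = 0.4375 (+); new bracket [6.25, 6.5]

[6.25, 6.5]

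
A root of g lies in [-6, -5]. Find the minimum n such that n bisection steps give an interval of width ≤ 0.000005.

Width after n steps is 1/2^n. Need 2^n ≥ 1/0.000005 = 200000.
2^17 = 131072 < 200000 ≤ 2^18 = 262144, so n = 18.

18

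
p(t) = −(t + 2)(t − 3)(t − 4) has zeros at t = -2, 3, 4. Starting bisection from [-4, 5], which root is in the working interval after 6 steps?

m = 0.5, p(m) = -21.875 (−); new bracket [-4, 0.5]
m = -1.75, p(m) = -6.828125 (−); new bracket [-4, -1.75]
m = -2.875, p(m) = 35.341797 (+); new bracket [-2.875, -1.75]
m = -2.3125, p(m) = 10.4797 (+); new bracket [-2.3125, -1.75]
m = -2.03125, p(m) = 0.9483 (+); new bracket [-2.03125, -1.75]
m = -1.890625, p(m) = -3.151 (−); new bracket [-2.03125, -1.890625]

-2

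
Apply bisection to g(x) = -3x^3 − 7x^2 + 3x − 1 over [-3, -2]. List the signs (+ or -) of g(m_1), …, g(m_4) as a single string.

m = -2.5, g(m) = -5.375 (−); new bracket [-3, -2.5]
m = -2.75, g(m) = 0.203125 (+); new bracket [-2.75, -2.5]
m = -2.625, g(m) = -2.845703 (−); new bracket [-2.75, -2.625]
m = -2.6875, g(m) = -1.3884 (−); new bracket [-2.75, -2.6875]

-+--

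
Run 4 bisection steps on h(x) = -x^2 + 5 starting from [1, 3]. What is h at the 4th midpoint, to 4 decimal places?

x = 2 gives h = 1, positive; keep [2, 3]
x = 2.5 gives h = -1.25, negative; keep [2, 2.5]
x = 2.25 gives h = -0.0625, negative; keep [2, 2.25]
x = 2.125 gives h = 0.4844, positive; keep [2.125, 2.25]

0.4844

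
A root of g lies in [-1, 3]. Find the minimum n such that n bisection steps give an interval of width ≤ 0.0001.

16

Width after n steps is 4/2^n. Need 2^n ≥ 4/0.0001 = 40000.
2^15 = 32768 < 40000 ≤ 2^16 = 65536, so n = 16.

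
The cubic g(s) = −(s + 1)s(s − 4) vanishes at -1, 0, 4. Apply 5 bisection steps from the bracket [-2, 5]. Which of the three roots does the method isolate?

m = 1.5, g(m) = 9.375 (+); new bracket [1.5, 5]
m = 3.25, g(m) = 10.359375 (+); new bracket [3.25, 5]
m = 4.125, g(m) = -2.642578 (−); new bracket [3.25, 4.125]
m = 3.6875, g(m) = 5.4016 (+); new bracket [3.6875, 4.125]
m = 3.90625, g(m) = 1.7967 (+); new bracket [3.90625, 4.125]

4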